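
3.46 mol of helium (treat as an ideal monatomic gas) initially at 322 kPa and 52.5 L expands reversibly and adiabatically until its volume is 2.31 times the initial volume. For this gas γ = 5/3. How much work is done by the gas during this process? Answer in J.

10800 J

T₁ = P₁V₁/(nR) = 322×52.5/(3.46×8.314) = 588 K.
Adiabatic: TV^(γ−1) = const ⇒ T₂ = 588×(0.433)^0.667 = 336 K; PV^γ = const ⇒ P₂ = 79.8 kPa.
ΔU = nCvΔT = 3.46×12.5×(336−588) = -10800 J.
Q = 0 for an adiabatic process, so W = −ΔU = 10800 J.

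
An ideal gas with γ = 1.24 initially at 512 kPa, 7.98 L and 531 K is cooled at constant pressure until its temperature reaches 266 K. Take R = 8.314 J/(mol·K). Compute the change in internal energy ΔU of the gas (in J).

-8500 J

n = P₁V₁/(RT₁) = 512×7.98/(8.314×531) = 0.925 mol.
Isobaric: P stays 512 kPa; V/T = const ⇒ T₂ = 266 K, V₂ = 4.00 L.
For an ideal gas ΔU = nCvΔT with Cv = R/(γ−1) = 34.6 J/(mol·K).
ΔU = 0.925×34.6×(266−531) = -8500 J.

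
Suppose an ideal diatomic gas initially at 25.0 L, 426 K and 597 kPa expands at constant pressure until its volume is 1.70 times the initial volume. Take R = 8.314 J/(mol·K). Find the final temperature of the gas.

Isobaric: P stays 597 kPa; V/T = const ⇒ T₂ = 724 K, V₂ = 42.5 L.

724 K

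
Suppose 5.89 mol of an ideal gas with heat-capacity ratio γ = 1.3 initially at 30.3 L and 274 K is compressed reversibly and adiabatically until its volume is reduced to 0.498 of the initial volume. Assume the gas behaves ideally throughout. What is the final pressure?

P₁ = nRT₁/V₁ = 5.89×8.314×274/30.3 = 443 kPa.
Adiabatic: TV^(γ−1) = const ⇒ T₂ = 274×(2.01)^0.300 = 338 K; PV^γ = const ⇒ P₂ = 1100 kPa.

1100 kPa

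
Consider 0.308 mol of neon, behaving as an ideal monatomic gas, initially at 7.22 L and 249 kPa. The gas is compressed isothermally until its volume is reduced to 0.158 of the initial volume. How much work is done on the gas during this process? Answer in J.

3320 J

T₁ = P₁V₁/(nR) = 249×7.22/(0.308×8.314) = 702 K.
Isothermal: T stays 702 K; PV = const ⇒ V₂ = 1.14 L, P₂ = 1580 kPa.
W = nRT ln(V₂/V₁) = 0.308×8.314×702×ln(0.158) = -3320 J.
Work done on the gas = −W_by = 3320 J.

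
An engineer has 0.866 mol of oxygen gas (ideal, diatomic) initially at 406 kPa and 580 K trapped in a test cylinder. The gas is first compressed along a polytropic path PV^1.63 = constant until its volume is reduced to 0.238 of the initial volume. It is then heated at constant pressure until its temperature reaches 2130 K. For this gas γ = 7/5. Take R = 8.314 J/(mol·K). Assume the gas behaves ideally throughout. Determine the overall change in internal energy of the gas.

27900 J

V₁ = nRT₁/P₁ = 0.866×8.314×580/406 = 10.3 L.
Step 1 — Polytropic n=1.63: T₂ = T₁(V₁/V₂)^(n−1) = 580×(4.20)^0.63 = 1430 K; P₂ = P₁(V₁/V₂)^n = 4210 kPa.
W = (P₁V₁−P₂V₂)/(n−1) = (406×10.3−4210×2.45)/0.63 = -9750 J.
ΔU = nCvΔT = 0.866×20.8×(1430−580) = 15400 J.
Q = ΔU + W = 5600 J.
State after step 1: P = 4210 kPa, V = 2.45 L, T = 1430 K.
Step 2 — Isobaric: P stays 4210 kPa; V/T = const ⇒ T₂ = 2130 K, V₂ = 3.64 L.
W = PΔV = 4210×(3.64−2.45) kPa·L = 5020 J.
ΔU = nCvΔT = 0.866×20.8×(2130−1430) = 12500 J.
Q = ΔU + W = nCpΔT = 17600 J.
Net over both steps: W = -4730 J, Q = 23200 J, ΔU = 27900 J.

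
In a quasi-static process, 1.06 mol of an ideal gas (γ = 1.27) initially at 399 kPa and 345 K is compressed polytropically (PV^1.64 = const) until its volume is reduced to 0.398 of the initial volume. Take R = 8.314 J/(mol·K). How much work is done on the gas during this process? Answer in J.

3820 J

V₁ = nRT₁/P₁ = 1.06×8.314×345/399 = 7.62 L.
Polytropic n=1.64: T₂ = T₁(V₁/V₂)^(n−1) = 345×(2.51)^0.64 = 622 K; P₂ = P₁(V₁/V₂)^n = 1810 kPa.
W = (P₁V₁−P₂V₂)/(n−1) = (399×7.62−1810×3.03)/0.64 = -3820 J.
Work done on the gas = −W_by = 3820 J.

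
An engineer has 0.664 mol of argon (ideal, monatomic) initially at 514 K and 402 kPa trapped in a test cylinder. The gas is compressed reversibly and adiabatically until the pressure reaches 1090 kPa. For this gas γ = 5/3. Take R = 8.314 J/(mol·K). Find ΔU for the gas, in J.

2090 J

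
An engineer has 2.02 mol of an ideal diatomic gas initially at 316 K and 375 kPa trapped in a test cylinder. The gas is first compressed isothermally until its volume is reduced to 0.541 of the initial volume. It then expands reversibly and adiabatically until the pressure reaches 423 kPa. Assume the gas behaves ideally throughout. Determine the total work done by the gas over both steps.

-1510 J

V₁ = nRT₁/P₁ = 2.02×8.314×316/375 = 14.2 L.
Step 1 — Isothermal: T stays 316 K; PV = const ⇒ V₂ = 7.66 L, P₂ = 693 kPa.
ΔU = 0 (ideal gas, T constant).
W = nRT ln(V₂/V₁) = 2.02×8.314×316×ln(0.541) = -3260 J.
Q = ΔU + W = -3260 J.
State after step 1: P = 693 kPa, V = 7.66 L, T = 316 K.
Step 2 — Adiabatic: T₂/T₁ = (P₂/P₁)^((γ−1)/γ) ⇒ T₂ = 316×(0.610)^0.286 = 274 K; V₂ = 10.9 L.
ΔU = nCvΔT = 2.02×20.8×(274−316) = -1750 J.
Q = 0 for an adiabatic process, so W = −ΔU = 1750 J.
Net over both steps: W = -1510 J, Q = -3260 J, ΔU = -1750 J.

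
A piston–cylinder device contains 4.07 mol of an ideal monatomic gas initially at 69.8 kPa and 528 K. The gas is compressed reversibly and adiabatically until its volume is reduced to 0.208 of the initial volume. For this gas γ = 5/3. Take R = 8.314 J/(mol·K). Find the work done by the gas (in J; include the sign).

-49500 J

V₁ = nRT₁/P₁ = 4.07×8.314×528/69.8 = 256 L.
Adiabatic: TV^(γ−1) = const ⇒ T₂ = 528×(4.81)^0.667 = 1500 K; PV^γ = const ⇒ P₂ = 956 kPa.
ΔU = nCvΔT = 4.07×12.5×(1500−528) = 49500 J.
Q = 0 for an adiabatic process, so W = −ΔU = -49500 J.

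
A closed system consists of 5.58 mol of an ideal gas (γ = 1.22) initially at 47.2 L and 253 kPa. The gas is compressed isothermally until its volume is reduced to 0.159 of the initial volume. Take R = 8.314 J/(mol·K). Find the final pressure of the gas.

1590 kPa

T₁ = P₁V₁/(nR) = 253×47.2/(5.58×8.314) = 257 K.
Isothermal: T stays 257 K; PV = const ⇒ V₂ = 7.50 L, P₂ = 1590 kPa.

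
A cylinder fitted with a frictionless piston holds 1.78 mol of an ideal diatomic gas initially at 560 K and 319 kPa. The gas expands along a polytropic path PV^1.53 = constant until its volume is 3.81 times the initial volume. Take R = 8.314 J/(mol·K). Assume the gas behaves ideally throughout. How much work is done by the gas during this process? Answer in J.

V₁ = nRT₁/P₁ = 1.78×8.314×560/319 = 26.0 L.
Polytropic n=1.53: T₂ = T₁(V₁/V₂)^(n−1) = 560×(0.262)^0.53 = 276 K; P₂ = P₁(V₁/V₂)^n = 41.2 kPa.
W = (P₁V₁−P₂V₂)/(n−1) = (319×26.0−41.2×99.0)/0.53 = 7940 J.

7940 J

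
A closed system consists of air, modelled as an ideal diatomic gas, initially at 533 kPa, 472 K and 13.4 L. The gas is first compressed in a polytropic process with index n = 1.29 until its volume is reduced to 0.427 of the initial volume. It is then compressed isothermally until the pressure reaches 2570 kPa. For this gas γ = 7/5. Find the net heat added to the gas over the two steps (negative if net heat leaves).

-6240 J

n = P₁V₁/(RT₁) = 533×13.4/(8.314×472) = 1.82 mol.
Step 1 — Polytropic n=1.29: T₂ = T₁(V₁/V₂)^(n−1) = 472×(2.34)^0.29 = 604 K; P₂ = P₁(V₁/V₂)^n = 1600 kPa.
W = (P₁V₁−P₂V₂)/(n−1) = (533×13.4−1600×5.72)/0.29 = -6890 J.
ΔU = nCvΔT = 1.82×20.8×(604−472) = 5000 J.
Q = ΔU + W = -1900 J.
State after step 1: P = 1600 kPa, V = 5.72 L, T = 604 K.
Step 2 — Isothermal: T stays 604 K; PV = const ⇒ V₂ = 3.56 L, P₂ = 2570 kPa.
ΔU = 0 (ideal gas, T constant).
W = nRT ln(V₂/V₁) = 1.82×8.314×604×ln(0.622) = -4350 J.
Q = ΔU + W = -4350 J.
Net over both steps: W = -11200 J, Q = -6240 J, ΔU = 5000 J.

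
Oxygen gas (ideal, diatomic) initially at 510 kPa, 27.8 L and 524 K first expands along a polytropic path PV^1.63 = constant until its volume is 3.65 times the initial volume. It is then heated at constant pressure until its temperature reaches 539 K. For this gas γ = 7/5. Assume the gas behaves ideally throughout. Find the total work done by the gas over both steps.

20900 J

n = P₁V₁/(RT₁) = 510×27.8/(8.314×524) = 3.25 mol.
Step 1 — Polytropic n=1.63: T₂ = T₁(V₁/V₂)^(n−1) = 524×(0.274)^0.63 = 232 K; P₂ = P₁(V₁/V₂)^n = 61.8 kPa.
W = (P₁V₁−P₂V₂)/(n−1) = (510×27.8−61.8×101)/0.63 = 12600 J.
ΔU = nCvΔT = 3.25×20.8×(232−524) = -19800 J.
Q = ΔU + W = -7220 J.
State after step 1: P = 61.8 kPa, V = 101 L, T = 232 K.
Step 2 — Isobaric: P stays 61.8 kPa; V/T = const ⇒ T₂ = 539 K, V₂ = 236 L.
W = PΔV = 61.8×(236−101) kPa·L = 8310 J.
ΔU = nCvΔT = 3.25×20.8×(539−232) = 20800 J.
Q = ΔU + W = nCpΔT = 29100 J.
Net over both steps: W = 20900 J, Q = 21900 J, ΔU = 1010 J.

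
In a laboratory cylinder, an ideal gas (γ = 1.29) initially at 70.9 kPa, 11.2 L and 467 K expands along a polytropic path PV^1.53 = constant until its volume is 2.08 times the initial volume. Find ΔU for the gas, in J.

n = P₁V₁/(RT₁) = 70.9×11.2/(8.314×467) = 0.205 mol.
Polytropic n=1.53: T₂ = T₁(V₁/V₂)^(n−1) = 467×(0.481)^0.53 = 317 K; P₂ = P₁(V₁/V₂)^n = 23.1 kPa.
For an ideal gas ΔU = nCvΔT with Cv = R/(γ−1) = 28.7 J/(mol·K).
ΔU = 0.205×28.7×(317−467) = -881 J.

-881 J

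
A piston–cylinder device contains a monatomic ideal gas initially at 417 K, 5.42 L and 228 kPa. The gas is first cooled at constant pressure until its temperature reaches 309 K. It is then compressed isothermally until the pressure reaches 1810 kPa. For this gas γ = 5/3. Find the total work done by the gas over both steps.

n = P₁V₁/(RT₁) = 228×5.42/(8.314×417) = 0.356 mol.
Step 1 — Isobaric: P stays 228 kPa; V/T = const ⇒ T₂ = 309 K, V₂ = 4.02 L.
W = PΔV = 228×(4.02−5.42) kPa·L = -320 J.
ΔU = nCvΔT = 0.356×12.5×(309−417) = -480 J.
Q = ΔU + W = nCpΔT = -800 J.
State after step 1: P = 228 kPa, V = 4.02 L, T = 309 K.
Step 2 — Isothermal: T stays 309 K; PV = const ⇒ V₂ = 0.506 L, P₂ = 1810 kPa.
ΔU = 0 (ideal gas, T constant).
W = nRT ln(V₂/V₁) = 0.356×8.314×309×ln(0.126) = -1900 J.
Q = ΔU + W = -1900 J.
Net over both steps: W = -2220 J, Q = -2700 J, ΔU = -480 J.

-2220 J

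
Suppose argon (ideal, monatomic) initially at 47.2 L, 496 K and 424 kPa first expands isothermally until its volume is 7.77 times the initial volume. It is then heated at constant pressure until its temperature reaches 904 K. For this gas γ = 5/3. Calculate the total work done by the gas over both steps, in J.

n = P₁V₁/(RT₁) = 424×47.2/(8.314×496) = 4.85 mol.
Step 1 — Isothermal: T stays 496 K; PV = const ⇒ V₂ = 367 L, P₂ = 54.6 kPa.
ΔU = 0 (ideal gas, T constant).
W = nRT ln(V₂/V₁) = 4.85×8.314×496×ln(7.77) = 41000 J.
Q = ΔU + W = 41000 J.
State after step 1: P = 54.6 kPa, V = 367 L, T = 496 K.
Step 2 — Isobaric: P stays 54.6 kPa; V/T = const ⇒ T₂ = 904 K, V₂ = 668 L.
W = PΔV = 54.6×(668−367) kPa·L = 16500 J.
ΔU = nCvΔT = 4.85×12.5×(904−496) = 24700 J.
Q = ΔU + W = nCpΔT = 41200 J.
Net over both steps: W = 57500 J, Q = 82200 J, ΔU = 24700 J.

57500 J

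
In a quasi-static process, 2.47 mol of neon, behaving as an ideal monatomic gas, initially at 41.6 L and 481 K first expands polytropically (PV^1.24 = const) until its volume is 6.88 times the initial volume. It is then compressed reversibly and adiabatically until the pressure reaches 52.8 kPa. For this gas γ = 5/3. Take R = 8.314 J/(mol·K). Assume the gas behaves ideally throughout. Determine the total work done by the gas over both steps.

11300 J

P₁ = nRT₁/V₁ = 2.47×8.314×481/41.6 = 237 kPa.
Step 1 — Polytropic n=1.24: T₂ = T₁(V₁/V₂)^(n−1) = 481×(0.145)^0.24 = 303 K; P₂ = P₁(V₁/V₂)^n = 21.7 kPa.
W = (P₁V₁−P₂V₂)/(n−1) = (237×41.6−21.7×286)/0.24 = 15200 J.
ΔU = nCvΔT = 2.47×12.5×(303−481) = -5490 J.
Q = ΔU + W = 9760 J.
State after step 1: P = 21.7 kPa, V = 286 L, T = 303 K.
Step 2 — Adiabatic: T₂/T₁ = (P₂/P₁)^((γ−1)/γ) ⇒ T₂ = 303×(2.43)^0.400 = 432 K; V₂ = 168 L.
ΔU = nCvΔT = 2.47×12.5×(432−303) = 3980 J.
Q = 0 for an adiabatic process, so W = −ΔU = -3980 J.
Net over both steps: W = 11300 J, Q = 9760 J, ΔU = -1510 J.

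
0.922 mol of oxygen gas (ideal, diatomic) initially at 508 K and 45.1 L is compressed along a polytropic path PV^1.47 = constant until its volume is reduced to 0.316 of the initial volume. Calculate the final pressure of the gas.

P₁ = nRT₁/V₁ = 0.922×8.314×508/45.1 = 86.3 kPa.
Polytropic n=1.47: T₂ = T₁(V₁/V₂)^(n−1) = 508×(3.16)^0.47 = 873 K; P₂ = P₁(V₁/V₂)^n = 470 kPa.

470 kPa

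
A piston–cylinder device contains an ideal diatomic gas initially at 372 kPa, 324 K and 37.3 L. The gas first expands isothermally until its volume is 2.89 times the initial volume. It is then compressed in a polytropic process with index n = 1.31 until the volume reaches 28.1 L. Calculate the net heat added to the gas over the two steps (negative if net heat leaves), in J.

n = P₁V₁/(RT₁) = 372×37.3/(8.314×324) = 5.15 mol.
Step 1 — Isothermal: T stays 324 K; PV = const ⇒ V₂ = 108 L, P₂ = 129 kPa.
ΔU = 0 (ideal gas, T constant).
W = nRT ln(V₂/V₁) = 5.15×8.314×324×ln(2.89) = 14700 J.
Q = ΔU + W = 14700 J.
State after step 1: P = 129 kPa, V = 108 L, T = 324 K.
Step 2 — Polytropic n=1.31: T₂ = T₁(V₁/V₂)^(n−1) = 324×(3.84)^0.31 = 492 K; P₂ = P₁(V₁/V₂)^n = 749 kPa.
W = (P₁V₁−P₂V₂)/(n−1) = (129×108−749×28.1)/0.31 = -23100 J.
ΔU = nCvΔT = 5.15×20.8×(492−324) = 17900 J.
Q = ΔU + W = -5210 J.
Net over both steps: W = -8420 J, Q = 9520 J, ΔU = 17900 J.

9520 J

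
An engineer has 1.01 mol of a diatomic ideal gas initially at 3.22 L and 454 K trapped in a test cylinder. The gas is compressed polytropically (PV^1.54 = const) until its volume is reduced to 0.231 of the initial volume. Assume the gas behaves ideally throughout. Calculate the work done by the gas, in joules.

-8520 J

P₁ = nRT₁/V₁ = 1.01×8.314×454/3.22 = 1180 kPa.
Polytropic n=1.54: T₂ = T₁(V₁/V₂)^(n−1) = 454×(4.33)^0.54 = 1000 K; P₂ = P₁(V₁/V₂)^n = 11300 kPa.
W = (P₁V₁−P₂V₂)/(n−1) = (1180×3.22−11300×0.744)/0.54 = -8520 J.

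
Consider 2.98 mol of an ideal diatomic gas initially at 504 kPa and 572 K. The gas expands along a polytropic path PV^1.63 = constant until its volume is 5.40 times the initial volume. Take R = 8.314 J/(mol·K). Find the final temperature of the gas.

198 K

V₁ = nRT₁/P₁ = 2.98×8.314×572/504 = 28.1 L.
Polytropic n=1.63: T₂ = T₁(V₁/V₂)^(n−1) = 572×(0.185)^0.63 = 198 K; P₂ = P₁(V₁/V₂)^n = 32.3 kPa.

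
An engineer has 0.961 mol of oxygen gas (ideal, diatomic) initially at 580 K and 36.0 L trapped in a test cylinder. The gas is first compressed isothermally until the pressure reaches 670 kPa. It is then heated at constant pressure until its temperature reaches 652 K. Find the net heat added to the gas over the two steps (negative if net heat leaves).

P₁ = nRT₁/V₁ = 0.961×8.314×580/36.0 = 129 kPa.
Step 1 — Isothermal: T stays 580 K; PV = const ⇒ V₂ = 6.92 L, P₂ = 670 kPa.
ΔU = 0 (ideal gas, T constant).
W = nRT ln(V₂/V₁) = 0.961×8.314×580×ln(0.192) = -7640 J.
Q = ΔU + W = -7640 J.
State after step 1: P = 670 kPa, V = 6.92 L, T = 580 K.
Step 2 — Isobaric: P stays 670 kPa; V/T = const ⇒ T₂ = 652 K, V₂ = 7.78 L.
W = PΔV = 670×(7.78−6.92) kPa·L = 575 J.
ΔU = nCvΔT = 0.961×20.8×(652−580) = 1440 J.
Q = ΔU + W = nCpΔT = 2010 J.
Net over both steps: W = -7070 J, Q = -5630 J, ΔU = 1440 J.

-5630 J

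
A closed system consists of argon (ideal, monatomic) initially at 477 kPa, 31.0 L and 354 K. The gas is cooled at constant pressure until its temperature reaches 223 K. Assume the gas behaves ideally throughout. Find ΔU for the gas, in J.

n = P₁V₁/(RT₁) = 477×31.0/(8.314×354) = 5.02 mol.
Isobaric: P stays 477 kPa; V/T = const ⇒ T₂ = 223 K, V₂ = 19.5 L.
For an ideal gas ΔU = nCvΔT with Cv = (3/2)R = 12.5 J/(mol·K).
ΔU = 5.02×12.5×(223−354) = -8210 J.

-8210 J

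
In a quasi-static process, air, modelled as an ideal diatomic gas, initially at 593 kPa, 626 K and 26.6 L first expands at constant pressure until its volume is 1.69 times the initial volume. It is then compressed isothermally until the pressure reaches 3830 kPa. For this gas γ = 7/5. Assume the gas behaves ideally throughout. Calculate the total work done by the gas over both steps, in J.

-38800 J

n = P₁V₁/(RT₁) = 593×26.6/(8.314×626) = 3.03 mol.
Step 1 — Isobaric: P stays 593 kPa; V/T = const ⇒ T₂ = 1060 K, V₂ = 45.0 L.
W = PΔV = 593×(45.0−26.6) kPa·L = 10900 J.
ΔU = nCvΔT = 3.03×20.8×(1060−626) = 27200 J.
Q = ΔU + W = nCpΔT = 38100 J.
State after step 1: P = 593 kPa, V = 45.0 L, T = 1060 K.
Step 2 — Isothermal: T stays 1060 K; PV = const ⇒ V₂ = 6.96 L, P₂ = 3830 kPa.
ΔU = 0 (ideal gas, T constant).
W = nRT ln(V₂/V₁) = 3.03×8.314×1060×ln(0.155) = -49700 J.
Q = ΔU + W = -49700 J.
Net over both steps: W = -38800 J, Q = -11600 J, ΔU = 27200 J.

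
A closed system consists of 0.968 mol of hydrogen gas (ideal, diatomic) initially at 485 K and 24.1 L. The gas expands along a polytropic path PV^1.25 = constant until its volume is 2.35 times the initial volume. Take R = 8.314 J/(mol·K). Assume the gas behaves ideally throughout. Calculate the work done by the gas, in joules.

P₁ = nRT₁/V₁ = 0.968×8.314×485/24.1 = 162 kPa.
Polytropic n=1.25: T₂ = T₁(V₁/V₂)^(n−1) = 485×(0.426)^0.25 = 392 K; P₂ = P₁(V₁/V₂)^n = 55.7 kPa.
W = (P₁V₁−P₂V₂)/(n−1) = (162×24.1−55.7×56.6)/0.25 = 3000 J.

3000 J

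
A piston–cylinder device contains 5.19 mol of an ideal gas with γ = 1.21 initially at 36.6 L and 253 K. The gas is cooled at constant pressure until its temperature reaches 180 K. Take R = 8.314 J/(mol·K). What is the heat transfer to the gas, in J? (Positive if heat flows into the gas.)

P₁ = nRT₁/V₁ = 5.19×8.314×253/36.6 = 298 kPa.
Isobaric: P stays 298 kPa; V/T = const ⇒ T₂ = 180 K, V₂ = 26.0 L.
W = PΔV = 298×(26.0−36.6) kPa·L = -3150 J.
ΔU = nCvΔT = 5.19×39.6×(180−253) = -15000 J.
Q = ΔU + W = nCpΔT = -18100 J.

-18100 J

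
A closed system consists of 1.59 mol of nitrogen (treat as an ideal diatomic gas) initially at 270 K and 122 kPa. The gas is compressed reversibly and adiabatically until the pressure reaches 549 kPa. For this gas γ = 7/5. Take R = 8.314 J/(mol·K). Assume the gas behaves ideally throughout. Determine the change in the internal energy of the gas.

4790 J

V₁ = nRT₁/P₁ = 1.59×8.314×270/122 = 29.3 L.
Adiabatic: T₂/T₁ = (P₂/P₁)^((γ−1)/γ) ⇒ T₂ = 270×(4.50)^0.286 = 415 K; V₂ = 9.99 L.
For an ideal gas ΔU = nCvΔT with Cv = (5/2)R = 20.8 J/(mol·K).
ΔU = 1.59×20.8×(415−270) = 4790 J.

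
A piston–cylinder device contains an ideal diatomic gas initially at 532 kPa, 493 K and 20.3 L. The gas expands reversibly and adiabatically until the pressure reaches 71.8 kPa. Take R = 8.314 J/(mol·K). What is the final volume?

Adiabatic: T₂/T₁ = (P₂/P₁)^((γ−1)/γ) ⇒ T₂ = 493×(0.135)^0.286 = 278 K; V₂ = 84.9 L.

84.9 L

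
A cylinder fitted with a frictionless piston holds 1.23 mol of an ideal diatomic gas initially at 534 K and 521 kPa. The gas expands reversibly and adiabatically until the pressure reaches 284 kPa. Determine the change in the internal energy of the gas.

V₁ = nRT₁/P₁ = 1.23×8.314×534/521 = 10.5 L.
Adiabatic: T₂/T₁ = (P₂/P₁)^((γ−1)/γ) ⇒ T₂ = 534×(0.545)^0.286 = 449 K; V₂ = 16.2 L.
For an ideal gas ΔU = nCvΔT with Cv = (5/2)R = 20.8 J/(mol·K).
ΔU = 1.23×20.8×(449−534) = -2170 J.

-2170 J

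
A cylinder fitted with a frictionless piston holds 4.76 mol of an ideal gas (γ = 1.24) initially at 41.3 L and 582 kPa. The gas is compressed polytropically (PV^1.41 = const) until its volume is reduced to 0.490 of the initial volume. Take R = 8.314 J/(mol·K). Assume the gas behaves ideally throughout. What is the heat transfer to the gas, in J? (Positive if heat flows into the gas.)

14100 J

T₁ = P₁V₁/(nR) = 582×41.3/(4.76×8.314) = 607 K.
Polytropic n=1.41: T₂ = T₁(V₁/V₂)^(n−1) = 607×(2.04)^0.41 = 814 K; P₂ = P₁(V₁/V₂)^n = 1590 kPa.
W = (P₁V₁−P₂V₂)/(n−1) = (582×41.3−1590×20.2)/0.41 = -19900 J.
ΔU = nCvΔT = 4.76×34.6×(814−607) = 34000 J.
Q = ΔU + W = 14100 J.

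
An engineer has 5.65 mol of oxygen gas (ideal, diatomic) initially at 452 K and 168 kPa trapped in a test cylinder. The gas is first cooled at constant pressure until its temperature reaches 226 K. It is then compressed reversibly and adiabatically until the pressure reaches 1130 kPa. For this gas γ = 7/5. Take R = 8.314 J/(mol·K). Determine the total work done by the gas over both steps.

-29800 J

V₁ = nRT₁/P₁ = 5.65×8.314×452/168 = 126 L.
Step 1 — Isobaric: P stays 168 kPa; V/T = const ⇒ T₂ = 226 K, V₂ = 63.2 L.
W = PΔV = 168×(63.2−126) kPa·L = -10600 J.
ΔU = nCvΔT = 5.65×20.8×(226−452) = -26500 J.
Q = ΔU + W = nCpΔT = -37200 J.
State after step 1: P = 168 kPa, V = 63.2 L, T = 226 K.
Step 2 — Adiabatic: T₂/T₁ = (P₂/P₁)^((γ−1)/γ) ⇒ T₂ = 226×(6.73)^0.286 = 390 K; V₂ = 16.2 L.
ΔU = nCvΔT = 5.65×20.8×(390−226) = 19200 J.
Q = 0 for an adiabatic process, so W = −ΔU = -19200 J.
Net over both steps: W = -29800 J, Q = -37200 J, ΔU = -7330 J.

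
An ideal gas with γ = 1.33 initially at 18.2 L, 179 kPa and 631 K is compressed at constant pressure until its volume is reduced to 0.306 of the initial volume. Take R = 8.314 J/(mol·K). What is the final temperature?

Isobaric: P stays 179 kPa; V/T = const ⇒ T₂ = 193 K, V₂ = 5.57 L.

193 K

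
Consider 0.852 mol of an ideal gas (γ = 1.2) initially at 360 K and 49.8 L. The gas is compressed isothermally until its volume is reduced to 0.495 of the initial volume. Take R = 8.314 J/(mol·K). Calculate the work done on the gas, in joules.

1790 J

P₁ = nRT₁/V₁ = 0.852×8.314×360/49.8 = 51.2 kPa.
Isothermal: T stays 360 K; PV = const ⇒ V₂ = 24.7 L, P₂ = 103 kPa.
W = nRT ln(V₂/V₁) = 0.852×8.314×360×ln(0.495) = -1790 J.
Work done on the gas = −W_by = 1790 J.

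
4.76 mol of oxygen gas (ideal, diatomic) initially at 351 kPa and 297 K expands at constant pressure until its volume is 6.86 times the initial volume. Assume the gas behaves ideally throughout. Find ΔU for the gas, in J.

V₁ = nRT₁/P₁ = 4.76×8.314×297/351 = 33.5 L.
Isobaric: P stays 351 kPa; V/T = const ⇒ T₂ = 2040 K, V₂ = 230 L.
For an ideal gas ΔU = nCvΔT with Cv = (5/2)R = 20.8 J/(mol·K).
ΔU = 4.76×20.8×(2040−297) = 172000 J.

172000 J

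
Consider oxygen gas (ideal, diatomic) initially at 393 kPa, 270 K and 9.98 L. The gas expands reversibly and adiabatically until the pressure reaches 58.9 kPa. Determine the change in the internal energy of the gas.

-4100 J

n = P₁V₁/(RT₁) = 393×9.98/(8.314×270) = 1.75 mol.
Adiabatic: T₂/T₁ = (P₂/P₁)^((γ−1)/γ) ⇒ T₂ = 270×(0.150)^0.286 = 157 K; V₂ = 38.7 L.
For an ideal gas ΔU = nCvΔT with Cv = (5/2)R = 20.8 J/(mol·K).
ΔU = 1.75×20.8×(157−270) = -4100 J.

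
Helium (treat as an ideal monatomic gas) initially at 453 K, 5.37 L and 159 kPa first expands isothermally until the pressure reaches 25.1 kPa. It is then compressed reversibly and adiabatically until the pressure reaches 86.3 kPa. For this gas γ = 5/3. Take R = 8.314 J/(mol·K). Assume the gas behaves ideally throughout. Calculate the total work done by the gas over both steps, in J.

n = P₁V₁/(RT₁) = 159×5.37/(8.314×453) = 0.227 mol.
Step 1 — Isothermal: T stays 453 K; PV = const ⇒ V₂ = 34.0 L, P₂ = 25.1 kPa.
ΔU = 0 (ideal gas, T constant).
W = nRT ln(V₂/V₁) = 0.227×8.314×453×ln(6.33) = 1580 J.
Q = ΔU + W = 1580 J.
State after step 1: P = 25.1 kPa, V = 34.0 L, T = 453 K.
Step 2 — Adiabatic: T₂/T₁ = (P₂/P₁)^((γ−1)/γ) ⇒ T₂ = 453×(3.44)^0.400 = 742 K; V₂ = 16.2 L.
ΔU = nCvΔT = 0.227×12.5×(742−453) = 818 J.
Q = 0 for an adiabatic process, so W = −ΔU = -818 J.
Net over both steps: W = 758 J, Q = 1580 J, ΔU = 818 J.

758 J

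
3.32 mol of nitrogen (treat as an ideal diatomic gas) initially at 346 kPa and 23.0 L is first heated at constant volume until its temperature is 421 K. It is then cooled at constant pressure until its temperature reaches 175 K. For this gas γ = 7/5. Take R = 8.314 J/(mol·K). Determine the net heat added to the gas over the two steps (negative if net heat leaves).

-14600 J

T₁ = P₁V₁/(nR) = 346×23.0/(3.32×8.314) = 288 K.
Step 1 — Isochoric: V stays 23.0 L; P/T = const ⇒ T₂ = 421 K, P₂ = 505 kPa.
W = 0 (no volume change).
ΔU = nCvΔT = 3.32×20.8×(421−288) = 9160 J.
Q = ΔU = 9160 J.
State after step 1: P = 505 kPa, V = 23.0 L, T = 421 K.
Step 2 — Isobaric: P stays 505 kPa; V/T = const ⇒ T₂ = 175 K, V₂ = 9.56 L.
W = PΔV = 505×(9.56−23.0) kPa·L = -6790 J.
ΔU = nCvΔT = 3.32×20.8×(175−421) = -17000 J.
Q = ΔU + W = nCpΔT = -23800 J.
Net over both steps: W = -6790 J, Q = -14600 J, ΔU = -7820 J.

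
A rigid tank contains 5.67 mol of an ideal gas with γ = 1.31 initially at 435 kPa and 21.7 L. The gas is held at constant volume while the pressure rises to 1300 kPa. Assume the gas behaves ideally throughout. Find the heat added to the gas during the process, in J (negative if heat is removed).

60500 J

T₁ = P₁V₁/(nR) = 435×21.7/(5.67×8.314) = 200 K.
Isochoric: V stays 21.7 L; P/T = const ⇒ T₂ = 598 K, P₂ = 1300 kPa.
W = 0 (no volume change).
ΔU = nCvΔT = 5.67×26.8×(598−200) = 60500 J.
Q = ΔU = 60500 J.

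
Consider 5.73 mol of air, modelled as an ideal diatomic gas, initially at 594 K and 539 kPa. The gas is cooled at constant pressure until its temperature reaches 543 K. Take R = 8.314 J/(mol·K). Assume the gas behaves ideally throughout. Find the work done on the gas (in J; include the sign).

V₁ = nRT₁/P₁ = 5.73×8.314×594/539 = 52.5 L.
Isobaric: P stays 539 kPa; V/T = const ⇒ T₂ = 543 K, V₂ = 48.0 L.
W = PΔV = 539×(48.0−52.5) kPa·L = -2430 J.
Work done on the gas = −W_by = 2430 J.

2430 J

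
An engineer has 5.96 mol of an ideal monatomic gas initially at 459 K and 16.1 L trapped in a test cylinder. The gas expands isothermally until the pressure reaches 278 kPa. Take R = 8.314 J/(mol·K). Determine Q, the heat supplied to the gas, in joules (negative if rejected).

37000 J

P₁ = nRT₁/V₁ = 5.96×8.314×459/16.1 = 1410 kPa.
Isothermal: T stays 459 K; PV = const ⇒ V₂ = 81.8 L, P₂ = 278 kPa.
ΔU = 0 (ideal gas, T constant).
W = nRT ln(V₂/V₁) = 5.96×8.314×459×ln(5.08) = 37000 J.
Q = ΔU + W = 37000 J.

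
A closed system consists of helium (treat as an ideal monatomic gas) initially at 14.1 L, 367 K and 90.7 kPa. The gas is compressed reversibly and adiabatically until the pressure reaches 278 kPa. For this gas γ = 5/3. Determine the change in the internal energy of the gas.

n = P₁V₁/(RT₁) = 90.7×14.1/(8.314×367) = 0.419 mol.
Adiabatic: T₂/T₁ = (P₂/P₁)^((γ−1)/γ) ⇒ T₂ = 367×(3.07)^0.400 = 574 K; V₂ = 7.20 L.
For an ideal gas ΔU = nCvΔT with Cv = (3/2)R = 12.5 J/(mol·K).
ΔU = 0.419×12.5×(574−367) = 1080 J.

1080 J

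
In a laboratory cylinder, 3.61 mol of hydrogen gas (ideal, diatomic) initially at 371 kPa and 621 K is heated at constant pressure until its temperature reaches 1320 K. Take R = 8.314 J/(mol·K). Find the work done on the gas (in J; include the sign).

V₁ = nRT₁/P₁ = 3.61×8.314×621/371 = 50.2 L.
Isobaric: P stays 371 kPa; V/T = const ⇒ T₂ = 1320 K, V₂ = 107 L.
W = PΔV = 371×(107−50.2) kPa·L = 21000 J.
Work done on the gas = −W_by = -21000 J.

-21000 J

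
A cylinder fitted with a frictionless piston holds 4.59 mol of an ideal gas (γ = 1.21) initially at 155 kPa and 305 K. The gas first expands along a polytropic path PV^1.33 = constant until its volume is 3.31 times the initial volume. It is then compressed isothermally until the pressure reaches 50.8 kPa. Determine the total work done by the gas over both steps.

V₁ = nRT₁/P₁ = 4.59×8.314×305/155 = 75.1 L.
Step 1 — Polytropic n=1.33: T₂ = T₁(V₁/V₂)^(n−1) = 305×(0.302)^0.33 = 205 K; P₂ = P₁(V₁/V₂)^n = 31.5 kPa.
W = (P₁V₁−P₂V₂)/(n−1) = (155×75.1−31.5×249)/0.33 = 11500 J.
ΔU = nCvΔT = 4.59×39.6×(205−305) = -18100 J.
Q = ΔU + W = -6580 J.
State after step 1: P = 31.5 kPa, V = 249 L, T = 205 K.
Step 2 — Isothermal: T stays 205 K; PV = const ⇒ V₂ = 154 L, P₂ = 50.8 kPa.
ΔU = 0 (ideal gas, T constant).
W = nRT ln(V₂/V₁) = 4.59×8.314×205×ln(0.621) = -3740 J.
Q = ΔU + W = -3740 J.
Net over both steps: W = 7770 J, Q = -10300 J, ΔU = -18100 J.

7770 J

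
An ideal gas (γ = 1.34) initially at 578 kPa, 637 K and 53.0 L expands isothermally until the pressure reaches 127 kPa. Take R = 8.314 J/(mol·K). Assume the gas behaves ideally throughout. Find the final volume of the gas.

Isothermal: T stays 637 K; PV = const ⇒ V₂ = 241 L, P₂ = 127 kPa.

241 L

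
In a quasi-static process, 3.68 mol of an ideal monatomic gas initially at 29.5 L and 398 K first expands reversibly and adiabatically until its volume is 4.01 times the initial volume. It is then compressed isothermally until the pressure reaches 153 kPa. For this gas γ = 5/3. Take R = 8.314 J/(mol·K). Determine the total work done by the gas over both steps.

4650 J

P₁ = nRT₁/V₁ = 3.68×8.314×398/29.5 = 413 kPa.
Step 1 — Adiabatic: TV^(γ−1) = const ⇒ T₂ = 398×(0.249)^0.667 = 158 K; PV^γ = const ⇒ P₂ = 40.8 kPa.
ΔU = nCvΔT = 3.68×12.5×(158−398) = -11000 J.
Q = 0 for an adiabatic process, so W = −ΔU = 11000 J.
State after step 1: P = 40.8 kPa, V = 118 L, T = 158 K.
Step 2 — Isothermal: T stays 158 K; PV = const ⇒ V₂ = 31.5 L, P₂ = 153 kPa.
ΔU = 0 (ideal gas, T constant).
W = nRT ln(V₂/V₁) = 3.68×8.314×158×ln(0.267) = -6380 J.
Q = ΔU + W = -6380 J.
Net over both steps: W = 4650 J, Q = -6380 J, ΔU = -11000 J.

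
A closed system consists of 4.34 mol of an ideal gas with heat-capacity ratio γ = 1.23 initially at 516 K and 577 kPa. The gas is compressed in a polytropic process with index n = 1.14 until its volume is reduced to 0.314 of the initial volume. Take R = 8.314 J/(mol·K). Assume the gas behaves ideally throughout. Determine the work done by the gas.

V₁ = nRT₁/P₁ = 4.34×8.314×516/577 = 32.3 L.
Polytropic n=1.14: T₂ = T₁(V₁/V₂)^(n−1) = 516×(3.18)^0.14 = 607 K; P₂ = P₁(V₁/V₂)^n = 2160 kPa.
W = (P₁V₁−P₂V₂)/(n−1) = (577×32.3−2160×10.1)/0.14 = -23400 J.

-23400 J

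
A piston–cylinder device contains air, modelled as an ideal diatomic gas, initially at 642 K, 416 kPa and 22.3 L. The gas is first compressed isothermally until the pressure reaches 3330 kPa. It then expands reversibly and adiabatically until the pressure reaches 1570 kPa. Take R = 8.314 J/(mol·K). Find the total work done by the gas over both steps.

n = P₁V₁/(RT₁) = 416×22.3/(8.314×642) = 1.74 mol.
Step 1 — Isothermal: T stays 642 K; PV = const ⇒ V₂ = 2.79 L, P₂ = 3330 kPa.
ΔU = 0 (ideal gas, T constant).
W = nRT ln(V₂/V₁) = 1.74×8.314×642×ln(0.125) = -19300 J.
Q = ΔU + W = -19300 J.
State after step 1: P = 3330 kPa, V = 2.79 L, T = 642 K.
Step 2 — Adiabatic: T₂/T₁ = (P₂/P₁)^((γ−1)/γ) ⇒ T₂ = 642×(0.471)^0.286 = 518 K; V₂ = 4.77 L.
ΔU = nCvΔT = 1.74×20.8×(518−642) = -4480 J.
Q = 0 for an adiabatic process, so W = −ΔU = 4480 J.
Net over both steps: W = -14800 J, Q = -19300 J, ΔU = -4480 J.

-14800 J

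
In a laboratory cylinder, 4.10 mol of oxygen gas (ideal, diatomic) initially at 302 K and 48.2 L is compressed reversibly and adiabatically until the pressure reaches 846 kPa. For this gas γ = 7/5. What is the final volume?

18.0 L

P₁ = nRT₁/V₁ = 4.10×8.314×302/48.2 = 214 kPa.
Adiabatic: T₂/T₁ = (P₂/P₁)^((γ−1)/γ) ⇒ T₂ = 302×(3.96)^0.286 = 448 K; V₂ = 18.0 L.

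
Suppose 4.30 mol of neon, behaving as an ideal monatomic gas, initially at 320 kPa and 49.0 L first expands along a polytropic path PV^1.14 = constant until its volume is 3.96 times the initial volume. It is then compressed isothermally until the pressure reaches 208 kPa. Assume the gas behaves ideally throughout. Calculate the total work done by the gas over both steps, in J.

4910 J

T₁ = P₁V₁/(nR) = 320×49.0/(4.30×8.314) = 439 K.
Step 1 — Polytropic n=1.14: T₂ = T₁(V₁/V₂)^(n−1) = 439×(0.253)^0.14 = 362 K; P₂ = P₁(V₁/V₂)^n = 66.6 kPa.
W = (P₁V₁−P₂V₂)/(n−1) = (320×49.0−66.6×194)/0.14 = 19600 J.
ΔU = nCvΔT = 4.30×12.5×(362−439) = -4120 J.
Q = ΔU + W = 15500 J.
State after step 1: P = 66.6 kPa, V = 194 L, T = 362 K.
Step 2 — Isothermal: T stays 362 K; PV = const ⇒ V₂ = 62.2 L, P₂ = 208 kPa.
ΔU = 0 (ideal gas, T constant).
W = nRT ln(V₂/V₁) = 4.30×8.314×362×ln(0.320) = -14700 J.
Q = ΔU + W = -14700 J.
Net over both steps: W = 4910 J, Q = 788 J, ΔU = -4120 J.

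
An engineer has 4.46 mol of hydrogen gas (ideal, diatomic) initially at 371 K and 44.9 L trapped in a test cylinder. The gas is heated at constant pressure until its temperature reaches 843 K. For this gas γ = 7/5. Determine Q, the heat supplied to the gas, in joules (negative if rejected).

P₁ = nRT₁/V₁ = 4.46×8.314×371/44.9 = 306 kPa.
Isobaric: P stays 306 kPa; V/T = const ⇒ T₂ = 843 K, V₂ = 102 L.
W = PΔV = 306×(102−44.9) kPa·L = 17500 J.
ΔU = nCvΔT = 4.46×20.8×(843−371) = 43800 J.
Q = ΔU + W = nCpΔT = 61300 J.

61300 J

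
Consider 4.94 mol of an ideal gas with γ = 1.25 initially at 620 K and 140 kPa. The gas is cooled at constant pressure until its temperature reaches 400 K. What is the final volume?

V₁ = nRT₁/P₁ = 4.94×8.314×620/140 = 182 L.
Isobaric: P stays 140 kPa; V/T = const ⇒ T₂ = 400 K, V₂ = 117 L.

117 L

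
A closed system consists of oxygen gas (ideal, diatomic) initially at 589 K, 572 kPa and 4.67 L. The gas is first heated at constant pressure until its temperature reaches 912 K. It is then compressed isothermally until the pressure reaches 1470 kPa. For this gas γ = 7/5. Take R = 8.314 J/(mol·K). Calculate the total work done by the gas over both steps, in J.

-2440 J

n = P₁V₁/(RT₁) = 572×4.67/(8.314×589) = 0.545 mol.
Step 1 — Isobaric: P stays 572 kPa; V/T = const ⇒ T₂ = 912 K, V₂ = 7.23 L.
W = PΔV = 572×(7.23−4.67) kPa·L = 1460 J.
ΔU = nCvΔT = 0.545×20.8×(912−589) = 3660 J.
Q = ΔU + W = nCpΔT = 5130 J.
State after step 1: P = 572 kPa, V = 7.23 L, T = 912 K.
Step 2 — Isothermal: T stays 912 K; PV = const ⇒ V₂ = 2.81 L, P₂ = 1470 kPa.
ΔU = 0 (ideal gas, T constant).
W = nRT ln(V₂/V₁) = 0.545×8.314×912×ln(0.389) = -3900 J.
Q = ΔU + W = -3900 J.
Net over both steps: W = -2440 J, Q = 1220 J, ΔU = 3660 J.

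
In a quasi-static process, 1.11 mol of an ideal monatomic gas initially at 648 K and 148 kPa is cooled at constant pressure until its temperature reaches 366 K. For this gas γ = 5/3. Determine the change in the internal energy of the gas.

-3900 J

V₁ = nRT₁/P₁ = 1.11×8.314×648/148 = 40.4 L.
Isobaric: P stays 148 kPa; V/T = const ⇒ T₂ = 366 K, V₂ = 22.8 L.
For an ideal gas ΔU = nCvΔT with Cv = (3/2)R = 12.5 J/(mol·K).
ΔU = 1.11×12.5×(366−648) = -3900 J.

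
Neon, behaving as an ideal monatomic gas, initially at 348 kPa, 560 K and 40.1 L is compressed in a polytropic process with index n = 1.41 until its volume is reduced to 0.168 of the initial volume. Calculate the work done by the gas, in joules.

n = P₁V₁/(RT₁) = 348×40.1/(8.314×560) = 3.00 mol.
Polytropic n=1.41: T₂ = T₁(V₁/V₂)^(n−1) = 560×(5.95)^0.41 = 1160 K; P₂ = P₁(V₁/V₂)^n = 4300 kPa.
W = (P₁V₁−P₂V₂)/(n−1) = (348×40.1−4300×6.74)/0.41 = -36700 J.

-36700 J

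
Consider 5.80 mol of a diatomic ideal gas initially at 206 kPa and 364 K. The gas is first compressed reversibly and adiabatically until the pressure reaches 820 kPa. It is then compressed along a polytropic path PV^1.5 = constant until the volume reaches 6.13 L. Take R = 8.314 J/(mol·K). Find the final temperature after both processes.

1230 K

V₁ = nRT₁/P₁ = 5.80×8.314×364/206 = 85.2 L.
Step 1 — Adiabatic: T₂/T₁ = (P₂/P₁)^((γ−1)/γ) ⇒ T₂ = 364×(3.98)^0.286 = 540 K; V₂ = 31.8 L.
ΔU = nCvΔT = 5.80×20.8×(540−364) = 21200 J.
Q = 0 for an adiabatic process, so W = −ΔU = -21200 J.
State after step 1: P = 820 kPa, V = 31.8 L, T = 540 K.
Step 2 — Polytropic n=1.5: T₂ = T₁(V₁/V₂)^(n−1) = 540×(5.18)^0.50 = 1230 K; P₂ = P₁(V₁/V₂)^n = 9670 kPa.
W = (P₁V₁−P₂V₂)/(n−1) = (820×31.8−9670×6.13)/0.50 = -66500 J.
ΔU = nCvΔT = 5.80×20.8×(1230−540) = 83100 J.
Q = ΔU + W = 16600 J.
Net over both steps: W = -87700 J, Q = 16600 J, ΔU = 104000 J.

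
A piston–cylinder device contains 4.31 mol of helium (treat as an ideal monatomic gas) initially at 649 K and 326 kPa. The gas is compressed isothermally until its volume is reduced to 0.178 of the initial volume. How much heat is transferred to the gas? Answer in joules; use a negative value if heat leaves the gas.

-40100 J

V₁ = nRT₁/P₁ = 4.31×8.314×649/326 = 71.3 L.
Isothermal: T stays 649 K; PV = const ⇒ V₂ = 12.7 L, P₂ = 1830 kPa.
ΔU = 0 (ideal gas, T constant).
W = nRT ln(V₂/V₁) = 4.31×8.314×649×ln(0.178) = -40100 J.
Q = ΔU + W = -40100 J.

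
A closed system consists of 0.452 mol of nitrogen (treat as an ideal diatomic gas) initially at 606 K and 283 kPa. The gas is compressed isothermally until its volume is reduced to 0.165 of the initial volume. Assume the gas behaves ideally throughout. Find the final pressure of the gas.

1720 kPa

V₁ = nRT₁/P₁ = 0.452×8.314×606/283 = 8.05 L.
Isothermal: T stays 606 K; PV = const ⇒ V₂ = 1.33 L, P₂ = 1720 kPa.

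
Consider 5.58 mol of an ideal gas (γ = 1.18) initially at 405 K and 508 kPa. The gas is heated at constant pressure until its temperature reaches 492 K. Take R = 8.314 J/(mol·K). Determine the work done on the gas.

-4040 J

V₁ = nRT₁/P₁ = 5.58×8.314×405/508 = 37.0 L.
Isobaric: P stays 508 kPa; V/T = const ⇒ T₂ = 492 K, V₂ = 44.9 L.
W = PΔV = 508×(44.9−37.0) kPa·L = 4040 J.
Work done on the gas = −W_by = -4040 J.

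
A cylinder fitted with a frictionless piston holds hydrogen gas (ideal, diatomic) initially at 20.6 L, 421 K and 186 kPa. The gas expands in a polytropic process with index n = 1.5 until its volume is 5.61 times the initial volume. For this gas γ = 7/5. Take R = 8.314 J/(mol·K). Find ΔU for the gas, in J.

n = P₁V₁/(RT₁) = 186×20.6/(8.314×421) = 1.09 mol.
Polytropic n=1.5: T₂ = T₁(V₁/V₂)^(n−1) = 421×(0.178)^0.50 = 178 K; P₂ = P₁(V₁/V₂)^n = 14.0 kPa.
For an ideal gas ΔU = nCvΔT with Cv = (5/2)R = 20.8 J/(mol·K).
ΔU = 1.09×20.8×(178−421) = -5530 J.

-5530 J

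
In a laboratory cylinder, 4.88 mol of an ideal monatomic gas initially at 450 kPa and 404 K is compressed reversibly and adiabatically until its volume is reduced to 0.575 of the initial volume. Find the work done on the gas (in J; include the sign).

V₁ = nRT₁/P₁ = 4.88×8.314×404/450 = 36.4 L.
Adiabatic: TV^(γ−1) = const ⇒ T₂ = 404×(1.74)^0.667 = 584 K; PV^γ = const ⇒ P₂ = 1130 kPa.
ΔU = nCvΔT = 4.88×12.5×(584−404) = 11000 J.
Q = 0 for an adiabatic process, so W = −ΔU = -11000 J.
Work done on the gas = −W_by = 11000 J.

11000 J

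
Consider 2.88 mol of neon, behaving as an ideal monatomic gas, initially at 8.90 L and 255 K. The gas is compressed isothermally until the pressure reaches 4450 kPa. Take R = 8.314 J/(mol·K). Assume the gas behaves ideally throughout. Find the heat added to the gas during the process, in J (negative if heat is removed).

-11400 J

P₁ = nRT₁/V₁ = 2.88×8.314×255/8.90 = 686 kPa.
Isothermal: T stays 255 K; PV = const ⇒ V₂ = 1.37 L, P₂ = 4450 kPa.
ΔU = 0 (ideal gas, T constant).
W = nRT ln(V₂/V₁) = 2.88×8.314×255×ln(0.154) = -11400 J.
Q = ΔU + W = -11400 J.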